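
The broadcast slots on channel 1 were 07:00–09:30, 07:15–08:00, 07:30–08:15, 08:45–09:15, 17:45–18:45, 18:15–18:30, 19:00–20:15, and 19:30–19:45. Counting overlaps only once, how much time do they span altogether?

Merged: 07:00–09:30, 17:45–18:45, 19:00–20:15.
Lengths: 2 h 30 min + 1 h + 1 h 15 min = 4 h 45 min.

4 h 45 min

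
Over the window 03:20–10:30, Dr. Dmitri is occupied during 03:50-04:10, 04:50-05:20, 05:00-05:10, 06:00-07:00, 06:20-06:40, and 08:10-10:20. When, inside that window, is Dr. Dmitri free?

03:20–03:50, 04:10–04:50, 05:20–06:00, 07:00–08:10, 10:20–10:30

The merged coverage is 03:50–04:10, 04:50–05:20, 06:00–07:00, 08:10–10:20.
Complement within 03:20–10:30: 03:20–03:50, 04:10–04:50, 05:20–06:00, 07:00–08:10, 10:20–10:30.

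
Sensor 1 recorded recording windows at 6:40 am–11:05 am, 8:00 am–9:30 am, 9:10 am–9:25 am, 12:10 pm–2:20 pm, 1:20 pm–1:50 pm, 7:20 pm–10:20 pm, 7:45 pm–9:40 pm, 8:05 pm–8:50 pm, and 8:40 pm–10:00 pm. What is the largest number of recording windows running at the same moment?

4

At 8:40 pm, 4 of the intervals are simultaneously active.
No point has more.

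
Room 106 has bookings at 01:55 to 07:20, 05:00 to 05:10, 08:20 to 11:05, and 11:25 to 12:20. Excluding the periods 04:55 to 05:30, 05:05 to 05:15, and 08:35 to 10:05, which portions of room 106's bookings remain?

A, merged: 01:55–07:20, 08:20–11:05, 11:25–12:20.
B, merged: 04:55–05:30, 08:35–10:05.
01:55–07:20 with B removed leaves 01:55–04:55, 05:30–07:20.
08:20–11:05 with B removed leaves 08:20–08:35, 10:05–11:05.
11:25–12:20 is untouched.

01:55–04:55, 05:30–07:20, 08:20–08:35, 10:05–11:05, 11:25–12:20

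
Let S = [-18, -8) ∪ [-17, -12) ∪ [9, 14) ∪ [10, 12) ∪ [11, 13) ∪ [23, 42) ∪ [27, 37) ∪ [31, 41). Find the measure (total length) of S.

34

Merged: [-18, -8), [9, 14), [23, 42).
Lengths: 10 + 5 + 19 = 34.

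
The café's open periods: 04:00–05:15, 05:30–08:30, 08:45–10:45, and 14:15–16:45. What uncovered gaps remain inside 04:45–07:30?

05:15–05:30

Covered (merged): 04:00–05:15, 05:30–08:30, 08:45–10:45, 14:15–16:45.
Gaps within 04:45–07:30: 05:15–05:30.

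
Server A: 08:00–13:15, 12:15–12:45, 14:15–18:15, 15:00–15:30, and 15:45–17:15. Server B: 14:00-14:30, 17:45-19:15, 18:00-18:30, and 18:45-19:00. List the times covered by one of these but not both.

08:00–13:15, 14:00–14:15, 14:30–17:45, 18:15–19:15

First set merges to 08:00–13:15, 14:15–18:15.
Second set merges to 14:00–14:30, 17:45–19:15.
A \ B = 08:00–13:15, 14:30–17:45.
B \ A = 14:00–14:15, 18:15–19:15.
Union of the two gives the symmetric difference.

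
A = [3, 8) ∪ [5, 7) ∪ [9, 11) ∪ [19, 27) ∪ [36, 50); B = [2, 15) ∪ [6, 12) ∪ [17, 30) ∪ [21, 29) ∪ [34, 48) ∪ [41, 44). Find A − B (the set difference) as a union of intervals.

A, merged: [3, 8), [9, 11), [19, 27), [36, 50).
B, merged: [2, 15), [17, 30), [34, 48).
[3, 8): fully covered by B → removed.
[9, 11): fully covered by B → removed.
[19, 27): fully covered by B → removed.
[36, 50) minus B → [48, 50).

[48, 50)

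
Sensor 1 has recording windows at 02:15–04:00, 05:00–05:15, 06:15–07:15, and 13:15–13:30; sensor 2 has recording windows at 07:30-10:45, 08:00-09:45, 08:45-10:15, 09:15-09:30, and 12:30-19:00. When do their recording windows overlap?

13:15–13:30

Merge the second list: 07:30–10:45, 12:30–19:00.
02:15–04:00: no overlap with the second set.
05:00–05:15: no overlap with the second set.
06:15–07:15: no overlap with the second set.
13:15–13:30 meets the second set on 13:15–13:30.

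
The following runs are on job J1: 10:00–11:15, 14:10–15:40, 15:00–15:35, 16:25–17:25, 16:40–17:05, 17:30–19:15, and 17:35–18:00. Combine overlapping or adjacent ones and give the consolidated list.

10:00–11:15, 14:10–15:40, 16:25–17:25, 17:30–19:15

14:10–15:40 is disjoint → start new block.
15:00–15:35 overlaps/touches 14:10–15:40 → extend to 14:10–15:40.
16:25–17:25 is disjoint → start new block.
16:40–17:05 overlaps/touches 16:25–17:25 → extend to 16:25–17:25.
17:30–19:15 is disjoint → start new block.
17:35–18:00 overlaps/touches 17:30–19:15 → extend to 17:30–19:15.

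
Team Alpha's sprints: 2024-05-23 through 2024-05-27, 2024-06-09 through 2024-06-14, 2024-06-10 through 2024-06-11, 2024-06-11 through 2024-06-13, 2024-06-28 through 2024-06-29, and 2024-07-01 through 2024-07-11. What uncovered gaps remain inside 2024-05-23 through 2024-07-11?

After merging, the occupied span is 2024-05-23 through 2024-05-27, 2024-06-09 through 2024-06-14, 2024-06-28 through 2024-06-29, 2024-07-01 through 2024-07-11.
Uncovered inside 2024-05-23 through 2024-07-11: 2024-05-28 through 2024-06-08, 2024-06-15 through 2024-06-27, 2024-06-30 through 2024-06-30.

2024-05-28 through 2024-06-08, 2024-06-15 through 2024-06-27, 2024-06-30 through 2024-06-30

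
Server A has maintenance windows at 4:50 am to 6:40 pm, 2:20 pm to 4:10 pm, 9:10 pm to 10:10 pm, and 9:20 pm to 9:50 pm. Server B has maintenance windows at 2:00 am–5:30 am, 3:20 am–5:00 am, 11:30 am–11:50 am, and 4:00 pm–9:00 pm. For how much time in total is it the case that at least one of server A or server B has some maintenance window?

20 h

First set merges to 4:50 am–6:40 pm, 9:10 pm–10:10 pm.
Second set merges to 2:00 am–5:30 am, 11:30 am–11:50 am, 4:00 pm–9:00 pm.
A ∪ B = 2:00 am–9:00 pm, 9:10 pm–10:10 pm.
Total: 19 h + 1 h = 20 h.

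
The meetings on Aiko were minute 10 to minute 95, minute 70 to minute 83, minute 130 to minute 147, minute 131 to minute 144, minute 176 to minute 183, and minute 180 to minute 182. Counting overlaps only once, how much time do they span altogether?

109 minutes

Merged: minute 10 to minute 95, minute 130 to minute 147, minute 176 to minute 183.
Lengths: 85 minutes + 17 minutes + 7 minutes = 109 minutes.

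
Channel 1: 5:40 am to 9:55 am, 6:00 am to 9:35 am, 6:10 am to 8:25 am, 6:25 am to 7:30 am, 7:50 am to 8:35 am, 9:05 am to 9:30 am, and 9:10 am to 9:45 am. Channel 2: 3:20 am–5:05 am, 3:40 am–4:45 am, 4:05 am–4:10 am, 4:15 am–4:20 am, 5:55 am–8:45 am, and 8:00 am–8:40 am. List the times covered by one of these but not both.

A, merged: 5:40 am–9:55 am.
B, merged: 3:20 am–5:05 am, 5:55 am–8:45 am.
A \ B = 5:40 am–5:55 am, 8:45 am–9:55 am.
B \ A = 3:20 am–5:05 am.
Union of the two gives the symmetric difference.

3:20 am–5:05 am, 5:40 am–5:55 am, 8:45 am–9:55 am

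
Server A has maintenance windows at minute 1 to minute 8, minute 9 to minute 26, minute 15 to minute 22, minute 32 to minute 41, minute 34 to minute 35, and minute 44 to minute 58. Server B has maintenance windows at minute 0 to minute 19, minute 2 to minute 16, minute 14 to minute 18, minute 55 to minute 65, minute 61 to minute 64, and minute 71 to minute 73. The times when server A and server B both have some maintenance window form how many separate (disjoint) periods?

A, merged: minute 1 to minute 8, minute 9 to minute 26, minute 32 to minute 41, minute 44 to minute 58.
B, merged: minute 0 to minute 19, minute 55 to minute 65, minute 71 to minute 73.
A ∩ B = minute 1 to minute 8, minute 9 to minute 19, minute 55 to minute 58.
That is 3 disjoint pieces.

3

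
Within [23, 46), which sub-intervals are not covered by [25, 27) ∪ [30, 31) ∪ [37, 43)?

[23, 25) ∪ [27, 30) ∪ [31, 37) ∪ [43, 46)

Covered (merged): [25, 27), [30, 31), [37, 43).
Gaps within [23, 46): [23, 25), [27, 30), [31, 37), [43, 46).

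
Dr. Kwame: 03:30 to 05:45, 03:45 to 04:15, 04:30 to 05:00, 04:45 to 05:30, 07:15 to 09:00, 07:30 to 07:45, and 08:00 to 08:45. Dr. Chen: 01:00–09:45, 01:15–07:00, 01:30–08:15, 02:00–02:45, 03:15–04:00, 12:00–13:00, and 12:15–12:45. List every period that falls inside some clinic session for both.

03:30–05:45, 07:15–09:00

Merge the first list: 03:30–05:45, 07:15–09:00.
Merge the second list: 01:00–09:45, 12:00–13:00.
03:30–05:45 meets the second set on 03:30–05:45.
07:15–09:00 meets the second set on 07:15–09:00.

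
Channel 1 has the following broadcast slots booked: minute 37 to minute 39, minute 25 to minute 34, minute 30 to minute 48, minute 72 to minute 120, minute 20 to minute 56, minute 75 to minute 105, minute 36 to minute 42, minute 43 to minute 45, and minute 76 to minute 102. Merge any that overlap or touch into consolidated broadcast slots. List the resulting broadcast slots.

Sort by start: minute 20 to minute 56, minute 25 to minute 34, minute 30 to minute 48, minute 36 to minute 42, minute 37 to minute 39, minute 43 to minute 45, minute 72 to minute 120, minute 75 to minute 105, minute 76 to minute 102.
minute 25 to minute 34 overlaps/touches minute 20 to minute 56 → extend to minute 20 to minute 56.
minute 30 to minute 48 overlaps/touches minute 20 to minute 56 → extend to minute 20 to minute 56.
minute 36 to minute 42 overlaps/touches minute 20 to minute 56 → extend to minute 20 to minute 56.
minute 37 to minute 39 overlaps/touches minute 20 to minute 56 → extend to minute 20 to minute 56.
minute 43 to minute 45 overlaps/touches minute 20 to minute 56 → extend to minute 20 to minute 56.
minute 72 to minute 120 is disjoint → start new block.
minute 75 to minute 105 overlaps/touches minute 72 to minute 120 → extend to minute 72 to minute 120.
minute 76 to minute 102 overlaps/touches minute 72 to minute 120 → extend to minute 72 to minute 120.

minute 20 to minute 56, minute 72 to minute 120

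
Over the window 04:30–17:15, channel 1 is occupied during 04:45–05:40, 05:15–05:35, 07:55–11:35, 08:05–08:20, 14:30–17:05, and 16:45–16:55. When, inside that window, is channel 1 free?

The merged coverage is 04:45–05:40, 07:55–11:35, 14:30–17:05.
Gaps within 04:30–17:15: 04:30–04:45, 05:40–07:55, 11:35–14:30, 17:05–17:15.

04:30–04:45, 05:40–07:55, 11:35–14:30, 17:05–17:15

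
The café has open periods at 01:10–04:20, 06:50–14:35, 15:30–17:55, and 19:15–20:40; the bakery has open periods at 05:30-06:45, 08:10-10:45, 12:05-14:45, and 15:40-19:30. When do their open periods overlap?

08:10–10:45, 12:05–14:35, 15:40–17:55, 19:15–19:30

01:10–04:20 falls entirely outside B.
06:50–14:35 overlaps B on 08:10–10:45, 12:05–14:35.
15:30–17:55 overlaps B on 15:40–17:55.
19:15–20:40 overlaps B on 19:15–19:30.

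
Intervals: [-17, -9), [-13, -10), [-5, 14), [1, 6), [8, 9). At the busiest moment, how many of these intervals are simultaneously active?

2

Sweep endpoints in order; track running count of active intervals.
Peak of 2 reached at -13.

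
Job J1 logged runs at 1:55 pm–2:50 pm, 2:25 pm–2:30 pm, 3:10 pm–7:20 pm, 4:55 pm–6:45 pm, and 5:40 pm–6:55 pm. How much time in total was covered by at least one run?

5 h 5 min

Merged: 1:55 pm–2:50 pm, 3:10 pm–7:20 pm.
Lengths: 55 min + 4 h 10 min = 5 h 5 min.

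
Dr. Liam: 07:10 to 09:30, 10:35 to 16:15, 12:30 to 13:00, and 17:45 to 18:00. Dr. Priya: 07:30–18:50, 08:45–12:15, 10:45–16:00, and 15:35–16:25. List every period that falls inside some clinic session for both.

Merge the first list: 07:10–09:30, 10:35–16:15, 17:45–18:00.
Merge the second list: 07:30–18:50.
07:10–09:30 meets the second set on 07:30–09:30.
10:35–16:15 meets the second set on 10:35–16:15.
17:45–18:00 meets the second set on 17:45–18:00.

07:30–09:30, 10:35–16:15, 17:45–18:00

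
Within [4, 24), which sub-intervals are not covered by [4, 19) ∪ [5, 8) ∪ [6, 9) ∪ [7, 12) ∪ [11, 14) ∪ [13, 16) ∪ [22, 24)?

After merging, the occupied span is [4, 19), [22, 24).
Gaps within [4, 24): [19, 22).

[19, 22)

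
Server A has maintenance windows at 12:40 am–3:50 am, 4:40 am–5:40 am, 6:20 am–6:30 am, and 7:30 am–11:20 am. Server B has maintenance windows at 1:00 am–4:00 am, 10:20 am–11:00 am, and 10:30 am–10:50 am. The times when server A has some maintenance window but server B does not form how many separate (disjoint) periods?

5

Second set merges to 1:00 am-4:00 am, 10:20 am-11:00 am.
A \ B = 12:40 am-1:00 am, 4:40 am-5:40 am, 6:20 am-6:30 am, 7:30 am-10:20 am, 11:00 am-11:20 am.
That is 5 disjoint pieces.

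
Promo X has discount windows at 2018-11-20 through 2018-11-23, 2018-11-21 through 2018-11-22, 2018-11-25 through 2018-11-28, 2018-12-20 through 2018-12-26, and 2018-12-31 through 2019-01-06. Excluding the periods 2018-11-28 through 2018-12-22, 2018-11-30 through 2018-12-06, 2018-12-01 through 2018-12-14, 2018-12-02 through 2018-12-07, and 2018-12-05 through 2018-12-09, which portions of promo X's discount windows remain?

2018-11-20 through 2018-11-23, 2018-11-25 through 2018-11-27, 2018-12-23 through 2018-12-26, 2018-12-31 through 2019-01-06

A, merged: 2018-11-20 through 2018-11-23, 2018-11-25 through 2018-11-28, 2018-12-20 through 2018-12-26, 2018-12-31 through 2019-01-06.
B, merged: 2018-11-28 through 2018-12-22.
2018-11-20 through 2018-11-23: nothing removed.
2018-11-25 through 2018-11-28 \ B = 2018-11-25 through 2018-11-27.
2018-12-20 through 2018-12-26 \ B = 2018-12-23 through 2018-12-26.
2018-12-31 through 2019-01-06: nothing removed.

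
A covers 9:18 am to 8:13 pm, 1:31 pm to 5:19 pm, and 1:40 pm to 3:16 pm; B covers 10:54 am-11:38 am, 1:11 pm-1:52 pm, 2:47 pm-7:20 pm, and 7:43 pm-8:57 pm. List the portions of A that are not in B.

9:18 am–10:54 am, 11:38 am–1:11 pm, 1:52 pm–2:47 pm, 7:20 pm–7:43 pm

First set merges to 9:18 am–8:13 pm.
9:18 am–8:13 pm \ B = 9:18 am–10:54 am, 11:38 am–1:11 pm, 1:52 pm–2:47 pm, 7:20 pm–7:43 pm.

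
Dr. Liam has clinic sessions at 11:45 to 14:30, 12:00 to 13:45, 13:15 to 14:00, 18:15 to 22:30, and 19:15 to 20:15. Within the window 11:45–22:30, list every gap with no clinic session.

After merging, the occupied span is 11:45–14:30, 18:15–22:30.
Gaps within 11:45–22:30: 14:30–18:15.

14:30–18:15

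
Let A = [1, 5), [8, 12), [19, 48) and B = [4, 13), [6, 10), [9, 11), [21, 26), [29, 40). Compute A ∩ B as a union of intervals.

[4, 5) ∪ [8, 12) ∪ [21, 26) ∪ [29, 40)

B, merged: [4, 13), [21, 26), [29, 40).
[1, 5) ∩ B → [4, 5).
[8, 12) ∩ B → [8, 12).
[19, 48) ∩ B → [21, 26), [29, 40).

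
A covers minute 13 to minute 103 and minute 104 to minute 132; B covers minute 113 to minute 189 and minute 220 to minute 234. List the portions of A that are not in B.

minute 13 to minute 103 is untouched.
minute 104 to minute 132 with B removed leaves minute 104 to minute 113.

minute 13 to minute 103, minute 104 to minute 113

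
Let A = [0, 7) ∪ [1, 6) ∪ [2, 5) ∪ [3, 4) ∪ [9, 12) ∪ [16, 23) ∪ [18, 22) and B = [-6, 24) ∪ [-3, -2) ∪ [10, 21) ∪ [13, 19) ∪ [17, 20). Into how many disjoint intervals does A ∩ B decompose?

3

Merge the first list: [0, 7), [9, 12), [16, 23).
Merge the second list: [-6, 24).
A ∩ B = [0, 7), [9, 12), [16, 23).
That is 3 disjoint pieces.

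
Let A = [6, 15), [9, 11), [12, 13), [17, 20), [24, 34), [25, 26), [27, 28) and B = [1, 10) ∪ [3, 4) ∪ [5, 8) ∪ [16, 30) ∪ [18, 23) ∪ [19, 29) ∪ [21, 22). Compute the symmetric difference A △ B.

[1, 6) ∪ [10, 15) ∪ [16, 17) ∪ [20, 24) ∪ [30, 34)

Merge the first list: [6, 15), [17, 20), [24, 34).
Merge the second list: [1, 10), [16, 30).
A but not B: [10, 15), [30, 34).
B but not A: [1, 6), [16, 17), [20, 24).
Combining gives A △ B.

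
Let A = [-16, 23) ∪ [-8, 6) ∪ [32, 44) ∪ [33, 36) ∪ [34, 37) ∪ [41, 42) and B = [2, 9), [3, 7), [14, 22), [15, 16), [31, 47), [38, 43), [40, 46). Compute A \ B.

A, merged: [-16, 23), [32, 44).
B, merged: [2, 9), [14, 22), [31, 47).
[-16, 23) with B removed leaves [-16, 2), [9, 14), [22, 23).
[32, 44) lies entirely inside B → drops out.

[-16, 2) ∪ [9, 14) ∪ [22, 23)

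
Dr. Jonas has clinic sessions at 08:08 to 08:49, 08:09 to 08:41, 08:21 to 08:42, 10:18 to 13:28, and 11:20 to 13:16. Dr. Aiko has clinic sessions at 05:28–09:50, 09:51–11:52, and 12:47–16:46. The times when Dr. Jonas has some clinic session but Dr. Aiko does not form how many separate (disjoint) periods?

1

A, merged: 08:08–08:49, 10:18–13:28.
A \ B = 11:52–12:47.
That is 1 disjoint piece.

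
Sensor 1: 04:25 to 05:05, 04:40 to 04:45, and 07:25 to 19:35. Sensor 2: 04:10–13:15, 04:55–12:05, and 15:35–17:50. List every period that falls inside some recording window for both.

First set merges to 04:25–05:05, 07:25–19:35.
Second set merges to 04:10–13:15, 15:35–17:50.
04:25–05:05 meets the second set on 04:25–05:05.
07:25–19:35 meets the second set on 07:25–13:15, 15:35–17:50.

04:25–05:05, 07:25–13:15, 15:35–17:50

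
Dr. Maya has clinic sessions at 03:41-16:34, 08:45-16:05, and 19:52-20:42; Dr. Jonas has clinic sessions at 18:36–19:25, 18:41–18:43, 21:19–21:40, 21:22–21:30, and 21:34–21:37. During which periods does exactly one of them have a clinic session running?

First set merges to 03:41-16:34, 19:52-20:42.
Second set merges to 18:36-19:25, 21:19-21:40.
A but not B: 03:41-16:34, 19:52-20:42.
B but not A: 18:36-19:25, 21:19-21:40.
Combining gives A △ B.

03:41-16:34, 18:36-19:25, 19:52-20:42, 21:19-21:40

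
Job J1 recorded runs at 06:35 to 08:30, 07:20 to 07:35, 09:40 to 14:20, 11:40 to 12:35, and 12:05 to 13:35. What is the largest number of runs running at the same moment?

Sweep endpoints in order; track running count of active intervals.
Peak of 3 reached at 12:05.

3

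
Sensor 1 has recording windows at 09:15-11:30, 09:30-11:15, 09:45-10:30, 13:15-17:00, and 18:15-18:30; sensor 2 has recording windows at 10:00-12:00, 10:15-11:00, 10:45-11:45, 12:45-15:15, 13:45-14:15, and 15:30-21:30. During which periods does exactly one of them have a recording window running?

09:15–10:00, 11:30–12:00, 12:45–13:15, 15:15–15:30, 17:00–18:15, 18:30–21:30

A, merged: 09:15–11:30, 13:15–17:00, 18:15–18:30.
B, merged: 10:00–12:00, 12:45–15:15, 15:30–21:30.
A but not B: 09:15–10:00, 15:15–15:30.
B but not A: 11:30–12:00, 12:45–13:15, 17:00–18:15, 18:30–21:30.
Combining gives A △ B.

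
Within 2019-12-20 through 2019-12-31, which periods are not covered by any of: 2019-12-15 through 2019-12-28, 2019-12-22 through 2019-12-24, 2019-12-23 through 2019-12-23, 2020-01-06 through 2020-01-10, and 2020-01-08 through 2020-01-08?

After merging, the occupied span is 2019-12-15 through 2019-12-28, 2020-01-06 through 2020-01-10.
Uncovered inside 2019-12-20 through 2019-12-31: 2019-12-29 through 2019-12-31.

2019-12-29 through 2019-12-31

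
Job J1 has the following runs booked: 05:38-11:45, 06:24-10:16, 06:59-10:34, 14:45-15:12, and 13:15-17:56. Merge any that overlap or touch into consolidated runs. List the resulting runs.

Sort by start: 05:38–11:45, 06:24–10:16, 06:59–10:34, 13:15–17:56, 14:45–15:12.
06:24–10:16 overlaps/touches 05:38–11:45 → extend to 05:38–11:45.
06:59–10:34 overlaps/touches 05:38–11:45 → extend to 05:38–11:45.
13:15–17:56 is disjoint → start new block.
14:45–15:12 overlaps/touches 13:15–17:56 → extend to 13:15–17:56.

05:38–11:45, 13:15–17:56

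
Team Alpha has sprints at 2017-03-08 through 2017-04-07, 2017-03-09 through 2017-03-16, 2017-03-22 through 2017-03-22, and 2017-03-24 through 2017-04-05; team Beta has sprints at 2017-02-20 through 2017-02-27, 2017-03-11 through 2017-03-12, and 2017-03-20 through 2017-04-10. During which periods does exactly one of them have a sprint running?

Merge the first list: 2017-03-08 through 2017-04-07.
Only in the first: 2017-03-08 through 2017-03-10, 2017-03-13 through 2017-03-19.
Only in the second: 2017-02-20 through 2017-02-27, 2017-04-08 through 2017-04-10.
Together these are the periods covered by exactly one.

2017-02-20 through 2017-02-27, 2017-03-08 through 2017-03-10, 2017-03-13 through 2017-03-19, 2017-04-08 through 2017-04-10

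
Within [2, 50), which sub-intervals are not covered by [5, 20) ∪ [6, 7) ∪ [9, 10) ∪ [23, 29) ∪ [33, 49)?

[2, 5) ∪ [20, 23) ∪ [29, 33) ∪ [49, 50)

After merging, the occupied span is [5, 20), [23, 29), [33, 49).
Complement within [2, 50): [2, 5), [20, 23), [29, 33), [49, 50).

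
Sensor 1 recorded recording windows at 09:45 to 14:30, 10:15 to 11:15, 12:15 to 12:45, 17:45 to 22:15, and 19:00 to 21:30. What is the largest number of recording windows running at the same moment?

Sweep endpoints in order; track running count of active intervals.
Peak of 2 reached at 10:15.

2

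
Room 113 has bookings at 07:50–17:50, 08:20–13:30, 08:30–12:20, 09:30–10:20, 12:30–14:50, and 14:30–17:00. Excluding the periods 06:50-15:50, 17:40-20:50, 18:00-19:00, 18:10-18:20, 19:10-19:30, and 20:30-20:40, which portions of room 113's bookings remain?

15:50–17:40

Merge the first list: 07:50–17:50.
Merge the second list: 06:50–15:50, 17:40–20:50.
07:50–17:50 with B removed leaves 15:50–17:40.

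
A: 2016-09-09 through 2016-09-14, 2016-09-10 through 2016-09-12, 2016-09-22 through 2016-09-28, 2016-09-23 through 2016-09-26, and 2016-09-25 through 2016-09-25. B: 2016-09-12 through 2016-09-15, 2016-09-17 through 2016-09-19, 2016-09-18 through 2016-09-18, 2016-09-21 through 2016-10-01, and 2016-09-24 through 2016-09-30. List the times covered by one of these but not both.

2016-09-09 through 2016-09-11, 2016-09-15 through 2016-09-15, 2016-09-17 through 2016-09-19, 2016-09-21 through 2016-09-21, 2016-09-29 through 2016-10-01

A, merged: 2016-09-09 through 2016-09-14, 2016-09-22 through 2016-09-28.
B, merged: 2016-09-12 through 2016-09-15, 2016-09-17 through 2016-09-19, 2016-09-21 through 2016-10-01.
Only in the first: 2016-09-09 through 2016-09-11.
Only in the second: 2016-09-15 through 2016-09-15, 2016-09-17 through 2016-09-19, 2016-09-21 through 2016-09-21, 2016-09-29 through 2016-10-01.
Together these are the periods covered by exactly one.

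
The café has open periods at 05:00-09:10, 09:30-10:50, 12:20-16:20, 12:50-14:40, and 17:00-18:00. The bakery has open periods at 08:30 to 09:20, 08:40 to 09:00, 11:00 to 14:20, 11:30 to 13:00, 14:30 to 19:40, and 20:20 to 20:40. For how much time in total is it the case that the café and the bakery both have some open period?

A, merged: 05:00–09:10, 09:30–10:50, 12:20–16:20, 17:00–18:00.
B, merged: 08:30–09:20, 11:00–14:20, 14:30–19:40, 20:20–20:40.
A ∩ B = 08:30–09:10, 12:20–14:20, 14:30–16:20, 17:00–18:00.
Total: 40 min + 2 h + 1 h 50 min + 1 h = 5 h 30 min.

5 h 30 min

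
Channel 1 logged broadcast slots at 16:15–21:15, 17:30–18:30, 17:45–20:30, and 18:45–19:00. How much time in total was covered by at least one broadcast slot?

5 h

Merged: 16:15-21:15.
Length: 5 h.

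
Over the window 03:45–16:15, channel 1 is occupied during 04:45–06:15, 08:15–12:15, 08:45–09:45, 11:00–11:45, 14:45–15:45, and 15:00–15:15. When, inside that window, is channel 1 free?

03:45-04:45, 06:15-08:15, 12:15-14:45, 15:45-16:15

Covered (merged): 04:45-06:15, 08:15-12:15, 14:45-15:45.
Complement within 03:45-16:15: 03:45-04:45, 06:15-08:15, 12:15-14:45, 15:45-16:15.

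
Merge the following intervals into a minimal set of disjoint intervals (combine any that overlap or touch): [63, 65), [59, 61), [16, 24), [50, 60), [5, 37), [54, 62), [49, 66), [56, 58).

Sort by start: [5, 37), [16, 24), [49, 66), [50, 60), [54, 62), [56, 58), [59, 61), [63, 65).
[16, 24) overlaps/touches [5, 37) → extend to [5, 37).
[49, 66) is disjoint → start new block.
[50, 60) overlaps/touches [49, 66) → extend to [49, 66).
[54, 62) overlaps/touches [49, 66) → extend to [49, 66).
[56, 58) overlaps/touches [49, 66) → extend to [49, 66).
[59, 61) overlaps/touches [49, 66) → extend to [49, 66).
[63, 65) overlaps/touches [49, 66) → extend to [49, 66).

[5, 37) ∪ [49, 66)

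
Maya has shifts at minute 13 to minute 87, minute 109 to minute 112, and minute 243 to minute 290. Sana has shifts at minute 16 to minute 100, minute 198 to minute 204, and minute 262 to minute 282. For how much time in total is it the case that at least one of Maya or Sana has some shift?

A ∪ B = minute 13 to minute 100, minute 109 to minute 112, minute 198 to minute 204, minute 243 to minute 290.
Total: 87 minutes + 3 minutes + 6 minutes + 47 minutes = 143 minutes.

143 minutes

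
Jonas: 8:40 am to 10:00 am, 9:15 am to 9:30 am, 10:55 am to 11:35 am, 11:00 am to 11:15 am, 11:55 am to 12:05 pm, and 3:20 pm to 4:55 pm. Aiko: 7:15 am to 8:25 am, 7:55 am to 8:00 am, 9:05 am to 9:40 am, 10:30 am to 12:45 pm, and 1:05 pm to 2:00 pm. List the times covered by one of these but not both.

7:15 am–8:25 am, 8:40 am–9:05 am, 9:40 am–10:00 am, 10:30 am–10:55 am, 11:35 am–11:55 am, 12:05 pm–12:45 pm, 1:05 pm–2:00 pm, 3:20 pm–4:55 pm

A, merged: 8:40 am–10:00 am, 10:55 am–11:35 am, 11:55 am–12:05 pm, 3:20 pm–4:55 pm.
B, merged: 7:15 am–8:25 am, 9:05 am–9:40 am, 10:30 am–12:45 pm, 1:05 pm–2:00 pm.
A \ B = 8:40 am–9:05 am, 9:40 am–10:00 am, 3:20 pm–4:55 pm.
B \ A = 7:15 am–8:25 am, 10:30 am–10:55 am, 11:35 am–11:55 am, 12:05 pm–12:45 pm, 1:05 pm–2:00 pm.
Union of the two gives the symmetric difference.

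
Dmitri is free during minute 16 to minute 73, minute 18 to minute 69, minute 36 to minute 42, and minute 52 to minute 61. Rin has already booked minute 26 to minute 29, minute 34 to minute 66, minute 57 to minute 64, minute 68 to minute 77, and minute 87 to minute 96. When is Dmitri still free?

minute 16 to minute 26, minute 29 to minute 34, minute 66 to minute 68

Merge the first list: minute 16 to minute 73.
Merge the second list: minute 26 to minute 29, minute 34 to minute 66, minute 68 to minute 77, minute 87 to minute 96.
minute 16 to minute 73 minus B → minute 16 to minute 26, minute 29 to minute 34, minute 66 to minute 68.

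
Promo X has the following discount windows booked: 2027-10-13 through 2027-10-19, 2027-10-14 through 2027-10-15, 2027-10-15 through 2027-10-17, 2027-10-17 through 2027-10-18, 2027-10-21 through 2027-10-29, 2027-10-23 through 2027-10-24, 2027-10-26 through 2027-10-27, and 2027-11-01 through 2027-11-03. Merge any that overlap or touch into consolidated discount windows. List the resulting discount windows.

2027-10-13 through 2027-10-19, 2027-10-21 through 2027-10-29, 2027-11-01 through 2027-11-03

2027-10-14 through 2027-10-15 overlaps/touches 2027-10-13 through 2027-10-19 → extend to 2027-10-13 through 2027-10-19.
2027-10-15 through 2027-10-17 overlaps/touches 2027-10-13 through 2027-10-19 → extend to 2027-10-13 through 2027-10-19.
2027-10-17 through 2027-10-18 overlaps/touches 2027-10-13 through 2027-10-19 → extend to 2027-10-13 through 2027-10-19.
2027-10-21 through 2027-10-29 is disjoint → start new block.
2027-10-23 through 2027-10-24 overlaps/touches 2027-10-21 through 2027-10-29 → extend to 2027-10-21 through 2027-10-29.
2027-10-26 through 2027-10-27 overlaps/touches 2027-10-21 through 2027-10-29 → extend to 2027-10-21 through 2027-10-29.
2027-11-01 through 2027-11-03 is disjoint → start new block.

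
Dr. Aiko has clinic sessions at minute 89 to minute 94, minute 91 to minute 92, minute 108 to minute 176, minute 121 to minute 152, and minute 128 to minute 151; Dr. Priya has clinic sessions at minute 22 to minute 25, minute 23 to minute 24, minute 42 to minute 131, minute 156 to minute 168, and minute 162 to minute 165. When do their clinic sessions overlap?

minute 89 to minute 94, minute 108 to minute 131, minute 156 to minute 168

First set merges to minute 89 to minute 94, minute 108 to minute 176.
Second set merges to minute 22 to minute 25, minute 42 to minute 131, minute 156 to minute 168.
minute 89 to minute 94 ∩ B → minute 89 to minute 94.
minute 108 to minute 176 ∩ B → minute 108 to minute 131, minute 156 to minute 168.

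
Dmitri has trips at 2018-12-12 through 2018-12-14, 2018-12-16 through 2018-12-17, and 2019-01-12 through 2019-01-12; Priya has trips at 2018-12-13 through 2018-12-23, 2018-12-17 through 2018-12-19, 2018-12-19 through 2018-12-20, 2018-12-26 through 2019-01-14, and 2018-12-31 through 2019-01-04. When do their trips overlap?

2018-12-13 through 2018-12-14, 2018-12-16 through 2018-12-17, 2019-01-12 through 2019-01-12

B, merged: 2018-12-13 through 2018-12-23, 2018-12-26 through 2019-01-14.
2018-12-12 through 2018-12-14 ∩ B → 2018-12-13 through 2018-12-14.
2018-12-16 through 2018-12-17 ∩ B → 2018-12-16 through 2018-12-17.
2019-01-12 through 2019-01-12 ∩ B → 2019-01-12 through 2019-01-12.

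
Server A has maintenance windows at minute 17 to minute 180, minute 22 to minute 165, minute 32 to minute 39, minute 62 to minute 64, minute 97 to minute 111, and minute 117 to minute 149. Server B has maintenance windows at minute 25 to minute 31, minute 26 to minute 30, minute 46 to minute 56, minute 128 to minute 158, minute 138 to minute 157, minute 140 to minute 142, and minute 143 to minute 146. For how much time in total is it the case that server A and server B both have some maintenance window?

Merge the first list: minute 17 to minute 180.
Merge the second list: minute 25 to minute 31, minute 46 to minute 56, minute 128 to minute 158.
A ∩ B = minute 25 to minute 31, minute 46 to minute 56, minute 128 to minute 158.
Total: 6 minutes + 10 minutes + 30 minutes = 46 minutes.

46 minutes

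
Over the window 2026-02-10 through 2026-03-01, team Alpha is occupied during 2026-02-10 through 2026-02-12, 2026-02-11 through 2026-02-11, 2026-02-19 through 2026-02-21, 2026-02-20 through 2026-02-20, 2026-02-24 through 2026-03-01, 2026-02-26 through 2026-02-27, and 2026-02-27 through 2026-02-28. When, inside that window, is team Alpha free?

2026-02-13 through 2026-02-18, 2026-02-22 through 2026-02-23

The merged coverage is 2026-02-10 through 2026-02-12, 2026-02-19 through 2026-02-21, 2026-02-24 through 2026-03-01.
Gaps within 2026-02-10 through 2026-03-01: 2026-02-13 through 2026-02-18, 2026-02-22 through 2026-02-23.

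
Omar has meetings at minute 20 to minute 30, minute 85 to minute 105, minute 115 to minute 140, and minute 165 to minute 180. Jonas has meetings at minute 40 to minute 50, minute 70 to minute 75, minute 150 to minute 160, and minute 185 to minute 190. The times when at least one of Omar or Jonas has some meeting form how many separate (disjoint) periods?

A ∪ B = minute 20 to minute 30, minute 40 to minute 50, minute 70 to minute 75, minute 85 to minute 105, minute 115 to minute 140, minute 150 to minute 160, minute 165 to minute 180, minute 185 to minute 190.
That is 8 disjoint pieces.

8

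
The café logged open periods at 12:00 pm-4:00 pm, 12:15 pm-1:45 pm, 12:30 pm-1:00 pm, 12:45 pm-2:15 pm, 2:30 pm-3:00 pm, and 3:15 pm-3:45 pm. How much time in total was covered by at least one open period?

4 h

Merged: 12:00 pm–4:00 pm.
Length: 4 h.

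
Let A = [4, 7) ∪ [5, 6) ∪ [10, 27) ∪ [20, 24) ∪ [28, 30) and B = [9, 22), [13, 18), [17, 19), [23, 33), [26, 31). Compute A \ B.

[4, 7) ∪ [22, 23)

First set merges to [4, 7), [10, 27), [28, 30).
Second set merges to [9, 22), [23, 33).
[4, 7) is untouched.
[10, 27) with B removed leaves [22, 23).
[28, 30) lies entirely inside B → drops out.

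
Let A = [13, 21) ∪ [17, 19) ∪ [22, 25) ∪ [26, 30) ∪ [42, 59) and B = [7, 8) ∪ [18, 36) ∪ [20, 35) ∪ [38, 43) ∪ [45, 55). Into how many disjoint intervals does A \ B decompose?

3

First set merges to [13, 21), [22, 25), [26, 30), [42, 59).
Second set merges to [7, 8), [18, 36), [38, 43), [45, 55).
A \ B = [13, 18), [43, 45), [55, 59).
That is 3 disjoint pieces.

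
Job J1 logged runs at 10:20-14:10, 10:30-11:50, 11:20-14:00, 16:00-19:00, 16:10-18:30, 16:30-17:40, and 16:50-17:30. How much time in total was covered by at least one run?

6 h 50 min

Merged: 10:20–14:10, 16:00–19:00.
Lengths: 3 h 50 min + 3 h = 6 h 50 min.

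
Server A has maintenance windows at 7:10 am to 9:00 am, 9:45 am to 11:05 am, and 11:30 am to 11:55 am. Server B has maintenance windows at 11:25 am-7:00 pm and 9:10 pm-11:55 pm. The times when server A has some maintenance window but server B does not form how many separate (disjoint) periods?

2

A \ B = 7:10 am–9:00 am, 9:45 am–11:05 am.
That is 2 disjoint pieces.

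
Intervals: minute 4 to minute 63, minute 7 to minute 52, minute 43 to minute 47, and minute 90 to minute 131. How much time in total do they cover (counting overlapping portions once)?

Merged: minute 4 to minute 63, minute 90 to minute 131.
Lengths: 59 minutes + 41 minutes = 100 minutes.

100 minutes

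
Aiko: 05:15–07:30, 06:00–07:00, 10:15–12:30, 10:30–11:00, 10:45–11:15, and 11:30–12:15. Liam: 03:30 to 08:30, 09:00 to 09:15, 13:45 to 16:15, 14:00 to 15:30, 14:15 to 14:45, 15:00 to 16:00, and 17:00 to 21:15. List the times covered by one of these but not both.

03:30–05:15, 07:30–08:30, 09:00–09:15, 10:15–12:30, 13:45–16:15, 17:00–21:15

A, merged: 05:15–07:30, 10:15–12:30.
B, merged: 03:30–08:30, 09:00–09:15, 13:45–16:15, 17:00–21:15.
A \ B = 10:15–12:30.
B \ A = 03:30–05:15, 07:30–08:30, 09:00–09:15, 13:45–16:15, 17:00–21:15.
Union of the two gives the symmetric difference.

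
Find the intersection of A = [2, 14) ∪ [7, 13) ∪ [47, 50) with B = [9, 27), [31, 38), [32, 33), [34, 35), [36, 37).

A, merged: [2, 14), [47, 50).
B, merged: [9, 27), [31, 38).
[2, 14) ∩ B → [9, 14).
[47, 50) meets no B interval.

[9, 14)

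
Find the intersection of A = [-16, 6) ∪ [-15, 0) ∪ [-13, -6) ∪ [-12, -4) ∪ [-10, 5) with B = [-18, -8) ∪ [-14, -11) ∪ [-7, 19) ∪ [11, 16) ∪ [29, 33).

[-16, -8) ∪ [-7, 6)

First set merges to [-16, 6).
Second set merges to [-18, -8), [-7, 19), [29, 33).
[-16, 6) overlaps B on [-16, -8), [-7, 6).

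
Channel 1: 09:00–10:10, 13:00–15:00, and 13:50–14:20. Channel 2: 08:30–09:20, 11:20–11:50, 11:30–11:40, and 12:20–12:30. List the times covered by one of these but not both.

08:30–09:00, 09:20–10:10, 11:20–11:50, 12:20–12:30, 13:00–15:00

First set merges to 09:00–10:10, 13:00–15:00.
Second set merges to 08:30–09:20, 11:20–11:50, 12:20–12:30.
A but not B: 09:20–10:10, 13:00–15:00.
B but not A: 08:30–09:00, 11:20–11:50, 12:20–12:30.
Combining gives A △ B.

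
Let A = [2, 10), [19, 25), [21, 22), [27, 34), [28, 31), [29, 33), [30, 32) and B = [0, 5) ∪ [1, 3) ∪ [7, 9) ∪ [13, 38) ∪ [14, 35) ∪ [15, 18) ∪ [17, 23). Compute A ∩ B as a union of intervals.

First set merges to [2, 10), [19, 25), [27, 34).
Second set merges to [0, 5), [7, 9), [13, 38).
[2, 10) meets the second set on [2, 5), [7, 9).
[19, 25) meets the second set on [19, 25).
[27, 34) meets the second set on [27, 34).

[2, 5) ∪ [7, 9) ∪ [19, 25) ∪ [27, 34)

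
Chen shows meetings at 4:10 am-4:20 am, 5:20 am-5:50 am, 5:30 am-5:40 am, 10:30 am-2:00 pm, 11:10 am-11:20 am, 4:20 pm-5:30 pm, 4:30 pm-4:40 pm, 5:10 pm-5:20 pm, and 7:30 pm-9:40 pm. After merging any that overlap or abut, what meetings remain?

5:20 am-5:50 am is disjoint → start new block.
5:30 am-5:40 am overlaps/touches 5:20 am-5:50 am → extend to 5:20 am-5:50 am.
10:30 am-2:00 pm is disjoint → start new block.
11:10 am-11:20 am overlaps/touches 10:30 am-2:00 pm → extend to 10:30 am-2:00 pm.
4:20 pm-5:30 pm is disjoint → start new block.
4:30 pm-4:40 pm overlaps/touches 4:20 pm-5:30 pm → extend to 4:20 pm-5:30 pm.
5:10 pm-5:20 pm overlaps/touches 4:20 pm-5:30 pm → extend to 4:20 pm-5:30 pm.
7:30 pm-9:40 pm is disjoint → start new block.

4:10 am-4:20 am, 5:20 am-5:50 am, 10:30 am-2:00 pm, 4:20 pm-5:30 pm, 7:30 pm-9:40 pm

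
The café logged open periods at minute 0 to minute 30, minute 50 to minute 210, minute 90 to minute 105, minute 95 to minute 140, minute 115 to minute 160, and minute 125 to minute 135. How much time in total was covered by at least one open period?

Merged: minute 0 to minute 30, minute 50 to minute 210.
Lengths: 30 minutes + 160 minutes = 190 minutes.

190 minutes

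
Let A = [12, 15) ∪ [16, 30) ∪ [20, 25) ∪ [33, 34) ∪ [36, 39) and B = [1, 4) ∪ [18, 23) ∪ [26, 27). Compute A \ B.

[12, 15) ∪ [16, 18) ∪ [23, 26) ∪ [27, 30) ∪ [33, 34) ∪ [36, 39)

A, merged: [12, 15), [16, 30), [33, 34), [36, 39).
[12, 15): no B overlap → unchanged.
[16, 30) minus B → [16, 18), [23, 26), [27, 30).
[33, 34): no B overlap → unchanged.
[36, 39): no B overlap → unchanged.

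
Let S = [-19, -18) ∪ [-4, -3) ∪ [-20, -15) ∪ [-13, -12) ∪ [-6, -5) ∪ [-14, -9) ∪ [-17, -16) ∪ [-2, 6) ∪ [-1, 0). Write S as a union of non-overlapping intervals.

[-20, -15) ∪ [-14, -9) ∪ [-6, -5) ∪ [-4, -3) ∪ [-2, 6)

Sort by start: [-20, -15), [-19, -18), [-17, -16), [-14, -9), [-13, -12), [-6, -5), [-4, -3), [-2, 6), [-1, 0).
[-19, -18) overlaps/touches [-20, -15) → extend to [-20, -15).
[-17, -16) overlaps/touches [-20, -15) → extend to [-20, -15).
[-14, -9) is disjoint → start new block.
[-13, -12) overlaps/touches [-14, -9) → extend to [-14, -9).
[-6, -5) is disjoint → start new block.
[-4, -3) is disjoint → start new block.
[-2, 6) is disjoint → start new block.
[-1, 0) overlaps/touches [-2, 6) → extend to [-2, 6).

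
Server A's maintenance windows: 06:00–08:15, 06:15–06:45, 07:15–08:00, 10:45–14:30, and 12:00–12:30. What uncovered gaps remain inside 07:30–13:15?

Covered (merged): 06:00-08:15, 10:45-14:30.
Uncovered inside 07:30-13:15: 08:15-10:45.

08:15-10:45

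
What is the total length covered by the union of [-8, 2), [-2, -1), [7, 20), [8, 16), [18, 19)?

23

Merged: [-8, 2), [7, 20).
Lengths: 10 + 13 = 23.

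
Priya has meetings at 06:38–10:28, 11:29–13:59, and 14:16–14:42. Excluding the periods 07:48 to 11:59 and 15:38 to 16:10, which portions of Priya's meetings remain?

06:38–10:28 minus B → 06:38–07:48.
11:29–13:59 minus B → 11:59–13:59.
14:16–14:42: no B overlap → unchanged.

06:38–07:48, 11:59–13:59, 14:16–14:42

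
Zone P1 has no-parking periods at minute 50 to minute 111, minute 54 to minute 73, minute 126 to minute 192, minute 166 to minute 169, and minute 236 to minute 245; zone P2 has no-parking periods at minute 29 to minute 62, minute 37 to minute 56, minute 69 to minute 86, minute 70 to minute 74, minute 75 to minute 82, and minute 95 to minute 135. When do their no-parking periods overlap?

Merge the first list: minute 50 to minute 111, minute 126 to minute 192, minute 236 to minute 245.
Merge the second list: minute 29 to minute 62, minute 69 to minute 86, minute 95 to minute 135.
minute 50 to minute 111 meets the second set on minute 50 to minute 62, minute 69 to minute 86, minute 95 to minute 111.
minute 126 to minute 192 meets the second set on minute 126 to minute 135.
minute 236 to minute 245: no overlap with the second set.

minute 50 to minute 62, minute 69 to minute 86, minute 95 to minute 111, minute 126 to minute 135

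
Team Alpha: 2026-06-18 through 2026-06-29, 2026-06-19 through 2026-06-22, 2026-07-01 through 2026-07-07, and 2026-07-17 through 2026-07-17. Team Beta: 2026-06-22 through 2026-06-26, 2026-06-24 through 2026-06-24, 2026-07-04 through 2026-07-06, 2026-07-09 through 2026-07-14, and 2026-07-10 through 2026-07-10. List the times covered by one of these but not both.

A, merged: 2026-06-18 through 2026-06-29, 2026-07-01 through 2026-07-07, 2026-07-17 through 2026-07-17.
B, merged: 2026-06-22 through 2026-06-26, 2026-07-04 through 2026-07-06, 2026-07-09 through 2026-07-14.
A but not B: 2026-06-18 through 2026-06-21, 2026-06-27 through 2026-06-29, 2026-07-01 through 2026-07-03, 2026-07-07 through 2026-07-07, 2026-07-17 through 2026-07-17.
B but not A: 2026-07-09 through 2026-07-14.
Combining gives A △ B.

2026-06-18 through 2026-06-21, 2026-06-27 through 2026-06-29, 2026-07-01 through 2026-07-03, 2026-07-07 through 2026-07-07, 2026-07-09 through 2026-07-14, 2026-07-17 through 2026-07-17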